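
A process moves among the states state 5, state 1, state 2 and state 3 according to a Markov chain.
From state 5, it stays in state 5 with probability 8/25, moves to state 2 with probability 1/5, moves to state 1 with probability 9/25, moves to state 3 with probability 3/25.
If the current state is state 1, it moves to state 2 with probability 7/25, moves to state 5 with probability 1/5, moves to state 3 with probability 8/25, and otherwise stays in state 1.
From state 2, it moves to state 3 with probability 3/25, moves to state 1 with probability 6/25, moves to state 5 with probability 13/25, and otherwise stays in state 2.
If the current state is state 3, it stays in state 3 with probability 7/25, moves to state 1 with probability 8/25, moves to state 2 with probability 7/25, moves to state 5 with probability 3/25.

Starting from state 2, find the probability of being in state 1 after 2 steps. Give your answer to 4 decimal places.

Propagate the distribution vector 2 steps from state 2.
After 0 steps: (0.0000, 0.0000, 1.0000, 0.0000)
After 1 step: (0.5200, 0.2400, 0.1200, 0.1200)
After 2 steps: (0.2912, 0.3024, 0.2192, 0.1872)
P(in state 1 after 2 steps) = 0.3024

0.3024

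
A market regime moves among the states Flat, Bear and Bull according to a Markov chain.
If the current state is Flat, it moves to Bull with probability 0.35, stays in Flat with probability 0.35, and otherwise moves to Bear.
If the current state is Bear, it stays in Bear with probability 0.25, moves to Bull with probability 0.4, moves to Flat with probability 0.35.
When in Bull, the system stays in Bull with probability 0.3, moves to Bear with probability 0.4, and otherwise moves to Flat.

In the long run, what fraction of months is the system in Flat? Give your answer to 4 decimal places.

Let the stationary distribution be π with π = πP and π_1 + π_2 + π_3 = 1.
π_1 = 0.35·π_1 + 0.35·π_2 + 0.3·π_3
π_2 = 0.3·π_1 + 0.25·π_2 + 0.4·π_3
Solving with the normalization constraint gives π = (0.3326, 0.3189, 0.3485).
So the stationary probability of Flat is 0.3326.

0.3326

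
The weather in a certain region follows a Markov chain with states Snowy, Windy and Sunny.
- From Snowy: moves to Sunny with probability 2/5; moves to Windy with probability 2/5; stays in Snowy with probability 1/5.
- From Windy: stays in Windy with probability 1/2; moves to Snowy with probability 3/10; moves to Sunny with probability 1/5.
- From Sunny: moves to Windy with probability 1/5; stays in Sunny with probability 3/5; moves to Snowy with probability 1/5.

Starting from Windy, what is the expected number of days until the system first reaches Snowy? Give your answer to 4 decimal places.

3.7500

Let t(s) be the expected number of days to first reach Snowy from state s, with t(Snowy) = 0. Conditioning on the first day:
t(Windy) = 1 + 0.5·t(Windy) + 0.2·t(Sunny)
t(Sunny) = 1 + 0.2·t(Windy) + 0.6·t(Sunny)
Solving: t(Windy) = 3.7500, t(Sunny) = 4.3750.
Expected days from Windy to Snowy: 3.7500.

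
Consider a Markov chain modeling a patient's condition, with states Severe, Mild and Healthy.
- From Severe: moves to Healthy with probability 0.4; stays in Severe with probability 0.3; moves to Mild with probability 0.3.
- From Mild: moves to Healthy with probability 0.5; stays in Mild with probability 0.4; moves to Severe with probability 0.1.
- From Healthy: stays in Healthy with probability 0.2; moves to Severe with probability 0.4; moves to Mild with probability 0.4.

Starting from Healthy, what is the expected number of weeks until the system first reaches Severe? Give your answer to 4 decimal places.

3.5714

Let t(s) be the expected number of weeks to first reach Severe from state s, with t(Severe) = 0. Conditioning on the first week:
t(Mild) = 1 + 0.4·t(Mild) + 0.5·t(Healthy)
t(Healthy) = 1 + 0.4·t(Mild) + 0.2·t(Healthy)
Solving: t(Mild) = 4.6429, t(Healthy) = 3.5714.
Expected weeks from Healthy to Severe: 3.5714.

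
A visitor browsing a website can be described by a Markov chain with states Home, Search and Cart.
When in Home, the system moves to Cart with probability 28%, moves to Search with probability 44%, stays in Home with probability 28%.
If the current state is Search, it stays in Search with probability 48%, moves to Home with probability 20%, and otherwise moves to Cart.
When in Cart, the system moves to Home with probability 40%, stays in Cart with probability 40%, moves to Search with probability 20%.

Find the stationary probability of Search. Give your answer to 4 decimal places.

Let the stationary distribution be π with π = πP and π_1 + π_2 + π_3 = 1.
π_1 = 0.28·π_1 + 0.2·π_2 + 0.4·π_3
π_2 = 0.44·π_1 + 0.48·π_2 + 0.2·π_3
Solving with the normalization constraint gives π = (0.2903, 0.3745, 0.3352).
So the stationary probability of Search is 0.3745.

0.3745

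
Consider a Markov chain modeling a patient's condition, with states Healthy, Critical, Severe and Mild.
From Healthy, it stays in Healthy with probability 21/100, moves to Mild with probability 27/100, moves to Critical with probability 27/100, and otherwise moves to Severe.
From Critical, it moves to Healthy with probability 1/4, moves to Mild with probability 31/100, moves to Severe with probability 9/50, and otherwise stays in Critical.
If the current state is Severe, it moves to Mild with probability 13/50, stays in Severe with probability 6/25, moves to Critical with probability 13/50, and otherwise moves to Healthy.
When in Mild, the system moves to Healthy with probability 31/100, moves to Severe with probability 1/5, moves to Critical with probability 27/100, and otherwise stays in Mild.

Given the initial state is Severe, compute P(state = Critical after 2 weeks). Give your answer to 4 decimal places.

Propagate the distribution vector 2 weeks from Severe.
After 0 weeks: (0.0000, 0.0000, 1.0000, 0.0000)
After 1 week: (0.2400, 0.2600, 0.2400, 0.2600)
After 2 weeks: (0.2536, 0.2650, 0.2164, 0.2650)
P(in Critical after 2 weeks) = 0.2650

0.2650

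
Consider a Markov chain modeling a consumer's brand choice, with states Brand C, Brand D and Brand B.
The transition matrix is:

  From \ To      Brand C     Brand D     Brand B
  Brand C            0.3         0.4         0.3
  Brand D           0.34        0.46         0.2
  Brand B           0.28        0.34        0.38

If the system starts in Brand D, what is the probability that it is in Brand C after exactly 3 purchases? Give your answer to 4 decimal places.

Propagate the distribution vector 3 purchases from Brand D.
After 0 purchases: (0.0000, 1.0000, 0.0000)
After 1 purchase: (0.3400, 0.4600, 0.2000)
After 2 purchases: (0.3144, 0.4156, 0.2700)
After 3 purchases: (0.3112, 0.4087, 0.2800)
P(in Brand C after 3 purchases) = 0.3112

0.3112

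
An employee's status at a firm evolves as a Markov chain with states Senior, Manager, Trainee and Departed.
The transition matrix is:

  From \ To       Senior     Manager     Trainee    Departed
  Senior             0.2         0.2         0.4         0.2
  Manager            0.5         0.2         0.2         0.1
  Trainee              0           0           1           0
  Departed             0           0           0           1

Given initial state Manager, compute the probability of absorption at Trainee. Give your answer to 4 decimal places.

Let h(s) be the probability of absorption at Trainee starting from transient state s. Then h(Trainee) = 1 and h(Departed) = 0. By first-step analysis:
h(Senior) = 0.2·h(Senior) + 0.2·h(Manager) + 0.4·1 + 0.2·0
h(Manager) = 0.5·h(Senior) + 0.2·h(Manager) + 0.2·1 + 0.1·0
Solving: h(Senior) = 0.6667, h(Manager) = 0.6667.
Starting from Manager, the probability is 0.6667.

0.6667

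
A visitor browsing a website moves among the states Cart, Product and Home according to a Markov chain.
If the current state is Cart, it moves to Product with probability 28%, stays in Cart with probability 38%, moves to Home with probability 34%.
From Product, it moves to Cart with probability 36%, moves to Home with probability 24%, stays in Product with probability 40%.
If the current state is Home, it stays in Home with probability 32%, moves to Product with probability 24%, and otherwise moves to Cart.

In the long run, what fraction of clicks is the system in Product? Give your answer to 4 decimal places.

Let the stationary distribution be π with π = πP and π_1 + π_2 + π_3 = 1.
π_1 = 0.38·π_1 + 0.36·π_2 + 0.44·π_3
π_2 = 0.28·π_1 + 0.4·π_2 + 0.24·π_3
Solving with the normalization constraint gives π = (0.3921, 0.3044, 0.3035).
So the stationary probability of Product is 0.3044.

0.3044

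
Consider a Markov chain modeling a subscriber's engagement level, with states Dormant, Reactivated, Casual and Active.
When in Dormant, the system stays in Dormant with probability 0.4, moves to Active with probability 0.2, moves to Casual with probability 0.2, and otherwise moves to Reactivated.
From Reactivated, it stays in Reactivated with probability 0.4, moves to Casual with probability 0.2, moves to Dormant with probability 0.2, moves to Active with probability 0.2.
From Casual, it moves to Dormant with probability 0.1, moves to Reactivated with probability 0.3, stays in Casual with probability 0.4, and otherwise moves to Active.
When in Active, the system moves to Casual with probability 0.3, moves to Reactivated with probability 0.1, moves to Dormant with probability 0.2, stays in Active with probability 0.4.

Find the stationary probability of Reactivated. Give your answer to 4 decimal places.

Let the stationary distribution be π with π = πP and π_1 + π_2 + π_3 + π_4 = 1.
π_1 = 0.4·π_1 + 0.2·π_2 + 0.1·π_3 + 0.2·π_4
π_2 = 0.2·π_1 + 0.4·π_2 + 0.3·π_3 + 0.1·π_4
π_3 = 0.2·π_1 + 0.2·π_2 + 0.4·π_3 + 0.3·π_4
Solving with the normalization constraint gives π = (0.2148, 0.2539, 0.2813, 0.2500).
So the stationary probability of Reactivated is 0.2539.

0.2539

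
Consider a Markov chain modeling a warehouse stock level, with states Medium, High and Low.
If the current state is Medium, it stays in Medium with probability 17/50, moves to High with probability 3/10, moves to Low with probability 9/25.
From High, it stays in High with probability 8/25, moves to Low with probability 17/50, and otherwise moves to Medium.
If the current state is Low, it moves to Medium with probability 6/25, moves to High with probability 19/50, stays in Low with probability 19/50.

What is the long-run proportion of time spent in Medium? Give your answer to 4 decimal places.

Let the stationary distribution be π with π = πP and π_1 + π_2 + π_3 = 1.
π_1 = 0.34·π_1 + 0.34·π_2 + 0.24·π_3
π_2 = 0.3·π_1 + 0.32·π_2 + 0.38·π_3
Solving with the normalization constraint gives π = (0.3040, 0.3356, 0.3605).
So the stationary probability of Medium is 0.3040.

0.3040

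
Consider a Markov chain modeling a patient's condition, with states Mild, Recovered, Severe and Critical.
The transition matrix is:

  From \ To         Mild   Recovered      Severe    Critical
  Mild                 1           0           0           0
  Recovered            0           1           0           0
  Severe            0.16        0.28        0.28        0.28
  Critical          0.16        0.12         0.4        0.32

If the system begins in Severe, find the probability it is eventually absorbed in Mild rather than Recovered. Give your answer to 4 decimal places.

0.4068

Let h(s) be the probability of absorption at Mild starting from transient state s. Then h(Mild) = 1 and h(Recovered) = 0. By first-step analysis:
h(Severe) = 0.16·1 + 0.28·0 + 0.28·h(Severe) + 0.28·h(Critical)
h(Critical) = 0.16·1 + 0.12·0 + 0.4·h(Severe) + 0.32·h(Critical)
Solving: h(Severe) = 0.4068, h(Critical) = 0.4746.
Starting from Severe, the probability is 0.4068.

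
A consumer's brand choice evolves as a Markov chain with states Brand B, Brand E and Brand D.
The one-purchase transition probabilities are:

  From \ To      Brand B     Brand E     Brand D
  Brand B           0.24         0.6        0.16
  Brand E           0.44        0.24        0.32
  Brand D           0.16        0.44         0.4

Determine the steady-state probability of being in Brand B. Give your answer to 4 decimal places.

0.2976

Let the stationary distribution be π with π = πP and π_1 + π_2 + π_3 = 1.
π_1 = 0.24·π_1 + 0.44·π_2 + 0.16·π_3
π_2 = 0.6·π_1 + 0.24·π_2 + 0.44·π_3
Solving with the normalization constraint gives π = (0.2976, 0.4063, 0.2961).
So the stationary probability of Brand B is 0.2976.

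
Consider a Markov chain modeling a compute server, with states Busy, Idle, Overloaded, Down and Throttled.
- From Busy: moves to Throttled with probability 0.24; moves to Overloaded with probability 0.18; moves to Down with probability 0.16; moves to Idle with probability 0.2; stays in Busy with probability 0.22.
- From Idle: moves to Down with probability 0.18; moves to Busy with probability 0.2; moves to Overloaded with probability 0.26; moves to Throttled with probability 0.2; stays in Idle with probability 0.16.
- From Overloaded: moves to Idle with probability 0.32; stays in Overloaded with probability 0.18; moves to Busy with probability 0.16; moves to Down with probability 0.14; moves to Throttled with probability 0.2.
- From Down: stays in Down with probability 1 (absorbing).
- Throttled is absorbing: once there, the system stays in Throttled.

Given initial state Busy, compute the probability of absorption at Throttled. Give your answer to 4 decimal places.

0.5823

Let h(s) be the probability of absorption at Throttled starting from transient state s. Then h(Throttled) = 1 and h(Down) = 0. By first-step analysis:
h(Busy) = 0.22·h(Busy) + 0.2·h(Idle) + 0.18·h(Overloaded) + 0.16·0 + 0.24·1
h(Idle) = 0.2·h(Busy) + 0.16·h(Idle) + 0.26·h(Overloaded) + 0.18·0 + 0.2·1
h(Overloaded) = 0.16·h(Busy) + 0.32·h(Idle) + 0.18·h(Overloaded) + 0.14·0 + 0.2·1
Solving: h(Busy) = 0.5823, h(Idle) = 0.5543, h(Overloaded) = 0.5738.
Starting from Busy, the probability is 0.5823.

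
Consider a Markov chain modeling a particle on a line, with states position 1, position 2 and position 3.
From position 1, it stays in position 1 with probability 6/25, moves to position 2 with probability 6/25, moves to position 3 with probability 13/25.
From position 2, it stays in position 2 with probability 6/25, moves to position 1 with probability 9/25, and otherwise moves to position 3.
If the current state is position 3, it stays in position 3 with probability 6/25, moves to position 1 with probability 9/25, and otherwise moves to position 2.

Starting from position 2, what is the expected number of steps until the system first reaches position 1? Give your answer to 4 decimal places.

2.7778

Let t(s) be the expected number of steps to first reach position 1 from state s, with t(position 1) = 0. Conditioning on the first step:
t(position 2) = 1 + 0.24·t(position 2) + 0.4·t(position 3)
t(position 3) = 1 + 0.4·t(position 2) + 0.24·t(position 3)
Solving: t(position 2) = 2.7778, t(position 3) = 2.7778.
Expected steps from position 2 to position 1: 2.7778.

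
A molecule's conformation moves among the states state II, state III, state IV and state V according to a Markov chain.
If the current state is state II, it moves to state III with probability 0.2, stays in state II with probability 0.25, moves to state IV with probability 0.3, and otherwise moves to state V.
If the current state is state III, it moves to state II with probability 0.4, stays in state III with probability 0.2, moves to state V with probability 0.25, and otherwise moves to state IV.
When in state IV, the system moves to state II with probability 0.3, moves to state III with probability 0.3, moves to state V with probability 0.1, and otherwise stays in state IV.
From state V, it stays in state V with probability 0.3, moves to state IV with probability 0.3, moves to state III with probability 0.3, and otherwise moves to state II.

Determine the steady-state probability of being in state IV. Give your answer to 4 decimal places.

Let the stationary distribution be π with π = πP and π_1 + π_2 + π_3 + π_4 = 1.
π_1 = 0.25·π_1 + 0.4·π_2 + 0.3·π_3 + 0.1·π_4
π_2 = 0.2·π_1 + 0.2·π_2 + 0.3·π_3 + 0.3·π_4
π_3 = 0.3·π_1 + 0.15·π_2 + 0.3·π_3 + 0.3·π_4
Solving with the normalization constraint gives π = (0.2672, 0.2484, 0.2627, 0.2217).
So the stationary probability of state IV is 0.2627.

0.2627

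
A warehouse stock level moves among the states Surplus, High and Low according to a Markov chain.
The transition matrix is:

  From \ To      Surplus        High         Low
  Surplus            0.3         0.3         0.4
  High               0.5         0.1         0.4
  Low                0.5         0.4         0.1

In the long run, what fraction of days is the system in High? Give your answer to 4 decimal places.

Let the stationary distribution be π with π = πP and π_1 + π_2 + π_3 = 1.
π_1 = 0.3·π_1 + 0.5·π_2 + 0.5·π_3
π_2 = 0.3·π_1 + 0.1·π_2 + 0.4·π_3
Solving with the normalization constraint gives π = (0.4167, 0.2756, 0.3077).
So the stationary probability of High is 0.2756.

0.2756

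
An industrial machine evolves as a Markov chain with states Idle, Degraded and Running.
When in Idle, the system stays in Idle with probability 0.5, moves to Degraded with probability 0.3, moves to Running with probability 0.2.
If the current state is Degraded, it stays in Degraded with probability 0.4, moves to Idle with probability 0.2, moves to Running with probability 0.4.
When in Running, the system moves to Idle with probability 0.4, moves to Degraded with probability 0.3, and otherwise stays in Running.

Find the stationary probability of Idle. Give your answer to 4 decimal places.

Let the stationary distribution be π with π = πP and π_1 + π_2 + π_3 = 1.
π_1 = 0.5·π_1 + 0.2·π_2 + 0.4·π_3
π_2 = 0.3·π_1 + 0.4·π_2 + 0.3·π_3
Solving with the normalization constraint gives π = (0.3704, 0.3333, 0.2963).
So the stationary probability of Idle is 0.3704.

0.3704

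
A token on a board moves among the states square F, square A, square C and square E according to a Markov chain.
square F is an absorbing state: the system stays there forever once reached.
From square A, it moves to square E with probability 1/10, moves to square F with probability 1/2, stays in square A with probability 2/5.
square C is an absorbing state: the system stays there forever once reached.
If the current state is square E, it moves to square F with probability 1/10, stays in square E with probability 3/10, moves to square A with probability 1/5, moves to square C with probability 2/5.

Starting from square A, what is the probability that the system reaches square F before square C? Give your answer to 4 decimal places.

0.9000

Let h(s) be the probability of absorption at square F starting from transient state s. Then h(square F) = 1 and h(square C) = 0. By first-step analysis:
h(square A) = 0.5·1 + 0.4·h(square A) + 0.1·h(square E)
h(square E) = 0.1·1 + 0.2·h(square A) + 0.4·0 + 0.3·h(square E)
Solving: h(square A) = 0.9000, h(square E) = 0.4000.
Starting from square A, the probability is 0.9000.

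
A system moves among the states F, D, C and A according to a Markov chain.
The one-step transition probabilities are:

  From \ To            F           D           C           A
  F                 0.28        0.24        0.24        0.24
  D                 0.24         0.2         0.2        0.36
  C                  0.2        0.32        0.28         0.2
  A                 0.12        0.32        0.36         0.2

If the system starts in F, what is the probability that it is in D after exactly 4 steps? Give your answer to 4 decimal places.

Propagate the distribution vector 4 steps from F.
After 0 steps: (1.0000, 0.0000, 0.0000, 0.0000)
After 1 step: (0.2800, 0.2400, 0.2400, 0.2400)
After 2 steps: (0.2128, 0.2688, 0.2688, 0.2496)
After 3 steps: (0.2078, 0.2707, 0.2700, 0.2515)
After 4 steps: (0.2073, 0.2709, 0.2702, 0.2516)
P(in D after 4 steps) = 0.2709

0.2709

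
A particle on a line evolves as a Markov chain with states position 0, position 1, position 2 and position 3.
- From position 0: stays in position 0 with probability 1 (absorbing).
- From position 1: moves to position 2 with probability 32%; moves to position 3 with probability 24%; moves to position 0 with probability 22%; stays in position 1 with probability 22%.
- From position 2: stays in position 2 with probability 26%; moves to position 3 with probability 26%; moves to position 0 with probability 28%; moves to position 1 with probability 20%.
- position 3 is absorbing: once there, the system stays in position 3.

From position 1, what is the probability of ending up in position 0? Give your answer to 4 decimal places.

0.4918

Let h(s) be the probability of absorption at position 0 starting from transient state s. Then h(position 0) = 1 and h(position 3) = 0. By first-step analysis:
h(position 1) = 0.22·1 + 0.22·h(position 1) + 0.32·h(position 2) + 0.24·0
h(position 2) = 0.28·1 + 0.2·h(position 1) + 0.26·h(position 2) + 0.26·0
Solving: h(position 1) = 0.4918, h(position 2) = 0.5113.
Starting from position 1, the probability is 0.4918.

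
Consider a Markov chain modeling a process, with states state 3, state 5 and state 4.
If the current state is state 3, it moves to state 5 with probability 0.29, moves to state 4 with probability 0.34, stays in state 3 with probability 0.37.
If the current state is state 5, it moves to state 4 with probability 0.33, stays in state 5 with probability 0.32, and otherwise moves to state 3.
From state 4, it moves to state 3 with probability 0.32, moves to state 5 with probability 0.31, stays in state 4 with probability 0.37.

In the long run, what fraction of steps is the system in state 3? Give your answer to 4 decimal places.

Let the stationary distribution be π with π = πP and π_1 + π_2 + π_3 = 1.
π_1 = 0.37·π_1 + 0.35·π_2 + 0.32·π_3
π_2 = 0.29·π_1 + 0.32·π_2 + 0.31·π_3
Solving with the normalization constraint gives π = (0.3465, 0.3061, 0.3474).
So the stationary probability of state 3 is 0.3465.

0.3465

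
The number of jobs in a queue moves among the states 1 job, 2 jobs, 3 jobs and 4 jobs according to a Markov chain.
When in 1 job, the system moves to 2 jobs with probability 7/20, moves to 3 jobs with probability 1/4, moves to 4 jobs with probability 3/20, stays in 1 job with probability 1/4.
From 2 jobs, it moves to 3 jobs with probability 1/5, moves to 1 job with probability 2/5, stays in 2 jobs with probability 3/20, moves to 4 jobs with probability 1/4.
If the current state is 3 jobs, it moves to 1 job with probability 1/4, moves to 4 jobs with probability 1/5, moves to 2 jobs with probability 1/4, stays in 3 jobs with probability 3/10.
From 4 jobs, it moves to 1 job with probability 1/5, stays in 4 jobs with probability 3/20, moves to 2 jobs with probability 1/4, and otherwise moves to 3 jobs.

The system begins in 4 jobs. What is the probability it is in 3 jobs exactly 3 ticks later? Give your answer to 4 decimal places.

0.2810

Propagate the distribution vector 3 ticks from 4 jobs.
After 0 ticks: (0.0000, 0.0000, 0.0000, 1.0000)
After 1 tick: (0.2000, 0.2500, 0.4000, 0.1500)
After 2 ticks: (0.2800, 0.2450, 0.2800, 0.1950)
After 3 ticks: (0.2770, 0.2535, 0.2810, 0.1885)
P(in 3 jobs after 3 ticks) = 0.2810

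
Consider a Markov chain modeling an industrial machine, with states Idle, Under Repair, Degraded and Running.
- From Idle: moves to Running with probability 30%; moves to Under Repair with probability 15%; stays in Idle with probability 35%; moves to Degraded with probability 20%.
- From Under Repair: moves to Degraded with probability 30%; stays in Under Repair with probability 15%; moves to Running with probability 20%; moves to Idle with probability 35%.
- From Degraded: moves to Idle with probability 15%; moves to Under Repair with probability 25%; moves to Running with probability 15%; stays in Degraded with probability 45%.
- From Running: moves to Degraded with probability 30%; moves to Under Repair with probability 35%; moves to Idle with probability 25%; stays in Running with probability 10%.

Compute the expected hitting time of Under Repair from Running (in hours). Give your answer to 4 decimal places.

Let t(s) be the expected number of hours to first reach Under Repair from state s, with t(Under Repair) = 0. Conditioning on the first hour:
t(Idle) = 1 + 0.35·t(Idle) + 0.2·t(Degraded) + 0.3·t(Running)
t(Degraded) = 1 + 0.15·t(Idle) + 0.45·t(Degraded) + 0.15·t(Running)
t(Running) = 1 + 0.25·t(Idle) + 0.3·t(Degraded) + 0.1·t(Running)
Solving: t(Idle) = 4.5018, t(Degraded) = 4.0590, t(Running) = 3.7146.
Expected hours from Running to Under Repair: 3.7146.

3.7146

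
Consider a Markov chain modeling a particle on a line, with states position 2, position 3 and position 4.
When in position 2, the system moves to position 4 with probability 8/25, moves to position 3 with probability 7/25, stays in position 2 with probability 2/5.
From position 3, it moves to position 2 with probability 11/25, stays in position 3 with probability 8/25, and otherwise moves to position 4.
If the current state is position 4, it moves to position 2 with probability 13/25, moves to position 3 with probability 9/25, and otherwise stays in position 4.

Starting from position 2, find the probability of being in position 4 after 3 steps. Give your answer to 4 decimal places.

0.2479

Propagate the distribution vector 3 steps from position 2.
After 0 steps: (1.0000, 0.0000, 0.0000)
After 1 step: (0.4000, 0.2800, 0.3200)
After 2 steps: (0.4496, 0.3168, 0.2336)
After 3 steps: (0.4407, 0.3114, 0.2479)
P(in position 4 after 3 steps) = 0.2479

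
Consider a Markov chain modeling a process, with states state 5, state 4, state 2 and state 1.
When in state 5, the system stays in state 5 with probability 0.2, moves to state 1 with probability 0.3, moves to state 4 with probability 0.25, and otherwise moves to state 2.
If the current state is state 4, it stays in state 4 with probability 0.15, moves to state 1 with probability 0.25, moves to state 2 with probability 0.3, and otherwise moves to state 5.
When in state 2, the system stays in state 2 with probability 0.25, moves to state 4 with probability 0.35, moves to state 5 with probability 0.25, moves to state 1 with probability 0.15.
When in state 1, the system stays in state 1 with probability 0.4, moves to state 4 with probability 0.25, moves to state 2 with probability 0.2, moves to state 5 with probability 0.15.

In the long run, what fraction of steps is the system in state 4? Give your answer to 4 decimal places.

Let the stationary distribution be π with π = πP and π_1 + π_2 + π_3 + π_4 = 1.
π_1 = 0.2·π_1 + 0.3·π_2 + 0.25·π_3 + 0.15·π_4
π_2 = 0.25·π_1 + 0.15·π_2 + 0.35·π_3 + 0.25·π_4
π_3 = 0.25·π_1 + 0.3·π_2 + 0.25·π_3 + 0.2·π_4
Solving with the normalization constraint gives π = (0.2235, 0.2499, 0.2486, 0.2780).
So the stationary probability of state 4 is 0.2499.

0.2499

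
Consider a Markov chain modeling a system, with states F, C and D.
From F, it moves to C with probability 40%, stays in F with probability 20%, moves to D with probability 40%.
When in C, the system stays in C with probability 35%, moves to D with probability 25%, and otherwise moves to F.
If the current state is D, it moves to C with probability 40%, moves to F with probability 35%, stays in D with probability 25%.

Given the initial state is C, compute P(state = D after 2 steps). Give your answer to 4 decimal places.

0.3100

Sum over the intermediate state after 1 step:
P = P(C→F)·P(F→D) + P(C→C)·P(C→D) + P(C→D)·P(D→D)
  = 0.4×0.4 + 0.35×0.25 + 0.25×0.25
  = 0.1600 + 0.0875 + 0.0625 = 0.3100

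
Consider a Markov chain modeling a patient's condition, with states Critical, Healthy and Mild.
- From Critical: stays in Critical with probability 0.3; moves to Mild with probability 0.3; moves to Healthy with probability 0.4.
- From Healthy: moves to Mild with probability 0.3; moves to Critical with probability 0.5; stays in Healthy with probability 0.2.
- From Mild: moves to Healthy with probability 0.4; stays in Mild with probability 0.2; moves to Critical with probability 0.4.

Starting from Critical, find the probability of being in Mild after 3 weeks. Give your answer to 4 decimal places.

0.2730

Propagate the distribution vector 3 weeks from Critical.
After 0 weeks: (1.0000, 0.0000, 0.0000)
After 1 week: (0.3000, 0.4000, 0.3000)
After 2 weeks: (0.4100, 0.3200, 0.2700)
After 3 weeks: (0.3910, 0.3360, 0.2730)
P(in Mild after 3 weeks) = 0.2730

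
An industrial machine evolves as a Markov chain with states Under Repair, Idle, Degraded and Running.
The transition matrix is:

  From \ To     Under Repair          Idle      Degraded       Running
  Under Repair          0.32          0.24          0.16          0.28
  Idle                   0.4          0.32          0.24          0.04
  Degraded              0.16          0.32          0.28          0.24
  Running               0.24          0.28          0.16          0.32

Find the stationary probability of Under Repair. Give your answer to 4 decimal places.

Let the stationary distribution be π with π = πP and π_1 + π_2 + π_3 + π_4 = 1.
π_1 = 0.32·π_1 + 0.4·π_2 + 0.16·π_3 + 0.24·π_4
π_2 = 0.24·π_1 + 0.32·π_2 + 0.32·π_3 + 0.28·π_4
π_3 = 0.16·π_1 + 0.24·π_2 + 0.28·π_3 + 0.16·π_4
Solving with the normalization constraint gives π = (0.2929, 0.2881, 0.2080, 0.2110).
So the stationary probability of Under Repair is 0.2929.

0.2929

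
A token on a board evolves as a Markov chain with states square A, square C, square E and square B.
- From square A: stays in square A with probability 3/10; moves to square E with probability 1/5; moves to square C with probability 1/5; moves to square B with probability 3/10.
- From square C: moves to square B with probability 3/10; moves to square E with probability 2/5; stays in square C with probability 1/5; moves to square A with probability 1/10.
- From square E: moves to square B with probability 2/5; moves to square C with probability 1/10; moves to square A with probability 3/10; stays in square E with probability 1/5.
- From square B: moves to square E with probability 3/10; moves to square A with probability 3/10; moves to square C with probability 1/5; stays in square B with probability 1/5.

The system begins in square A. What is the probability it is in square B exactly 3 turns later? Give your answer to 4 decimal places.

0.2980

Propagate the distribution vector 3 turns from square A.
After 0 turns: (1.0000, 0.0000, 0.0000, 0.0000)
After 1 turn: (0.3000, 0.2000, 0.2000, 0.3000)
After 2 turns: (0.2600, 0.1800, 0.2700, 0.2900)
After 3 turns: (0.2640, 0.1730, 0.2650, 0.2980)
P(in square B after 3 turns) = 0.2980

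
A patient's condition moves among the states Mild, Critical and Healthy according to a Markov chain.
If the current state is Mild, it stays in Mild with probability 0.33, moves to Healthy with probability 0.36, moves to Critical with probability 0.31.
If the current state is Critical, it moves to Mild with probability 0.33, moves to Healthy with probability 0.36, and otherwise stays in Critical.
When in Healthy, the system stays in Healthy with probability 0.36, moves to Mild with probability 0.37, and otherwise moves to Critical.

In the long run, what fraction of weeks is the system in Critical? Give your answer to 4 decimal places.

0.2956

Let the stationary distribution be π with π = πP and π_1 + π_2 + π_3 = 1.
π_1 = 0.33·π_1 + 0.33·π_2 + 0.37·π_3
π_2 = 0.31·π_1 + 0.31·π_2 + 0.27·π_3
Solving with the normalization constraint gives π = (0.3444, 0.2956, 0.3600).
So the stationary probability of Critical is 0.2956.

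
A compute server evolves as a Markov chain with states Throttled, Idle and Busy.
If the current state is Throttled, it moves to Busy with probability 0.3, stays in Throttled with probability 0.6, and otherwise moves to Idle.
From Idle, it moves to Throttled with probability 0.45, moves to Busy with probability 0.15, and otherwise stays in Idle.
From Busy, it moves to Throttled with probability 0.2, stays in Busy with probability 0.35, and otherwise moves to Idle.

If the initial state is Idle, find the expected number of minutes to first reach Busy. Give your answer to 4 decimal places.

Let t(s) be the expected number of minutes to first reach Busy from state s, with t(Busy) = 0. Conditioning on the first minute:
t(Throttled) = 1 + 0.6·t(Throttled) + 0.1·t(Idle)
t(Idle) = 1 + 0.45·t(Throttled) + 0.4·t(Idle)
Solving: t(Throttled) = 3.5897, t(Idle) = 4.3590.
Expected minutes from Idle to Busy: 4.3590.

4.3590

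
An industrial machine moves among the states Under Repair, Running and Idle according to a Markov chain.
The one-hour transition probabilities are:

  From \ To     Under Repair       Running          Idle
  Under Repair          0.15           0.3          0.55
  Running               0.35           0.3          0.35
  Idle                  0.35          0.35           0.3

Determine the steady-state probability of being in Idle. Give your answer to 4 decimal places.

Let the stationary distribution be π with π = πP and π_1 + π_2 + π_3 = 1.
π_1 = 0.15·π_1 + 0.35·π_2 + 0.35·π_3
π_2 = 0.3·π_1 + 0.3·π_2 + 0.35·π_3
Solving with the normalization constraint gives π = (0.2917, 0.3194, 0.3889).
So the stationary probability of Idle is 0.3889.

0.3889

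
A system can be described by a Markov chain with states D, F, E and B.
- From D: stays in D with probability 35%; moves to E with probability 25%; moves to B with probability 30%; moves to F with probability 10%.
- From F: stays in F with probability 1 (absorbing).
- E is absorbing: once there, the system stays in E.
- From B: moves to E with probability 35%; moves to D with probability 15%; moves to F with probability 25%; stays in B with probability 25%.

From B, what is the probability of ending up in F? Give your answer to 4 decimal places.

0.4011

Let h(s) be the probability of absorption at F starting from transient state s. Then h(F) = 1 and h(E) = 0. By first-step analysis:
h(D) = 0.35·h(D) + 0.1·1 + 0.25·0 + 0.3·h(B)
h(B) = 0.15·h(D) + 0.25·1 + 0.35·0 + 0.25·h(B)
Solving: h(D) = 0.3390, h(B) = 0.4011.
Starting from B, the probability is 0.4011.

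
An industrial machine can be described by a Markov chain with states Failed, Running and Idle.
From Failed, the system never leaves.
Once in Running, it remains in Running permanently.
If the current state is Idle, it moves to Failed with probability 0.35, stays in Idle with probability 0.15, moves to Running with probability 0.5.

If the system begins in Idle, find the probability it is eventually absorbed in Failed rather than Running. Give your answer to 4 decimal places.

Let h(s) be the probability of absorption at Failed starting from transient state s. Then h(Failed) = 1 and h(Running) = 0. By first-step analysis:
h(Idle) = 0.35·1 + 0.5·0 + 0.15·h(Idle)
Solving: h(Idle) = 0.4118.
Starting from Idle, the probability is 0.4118.

0.4118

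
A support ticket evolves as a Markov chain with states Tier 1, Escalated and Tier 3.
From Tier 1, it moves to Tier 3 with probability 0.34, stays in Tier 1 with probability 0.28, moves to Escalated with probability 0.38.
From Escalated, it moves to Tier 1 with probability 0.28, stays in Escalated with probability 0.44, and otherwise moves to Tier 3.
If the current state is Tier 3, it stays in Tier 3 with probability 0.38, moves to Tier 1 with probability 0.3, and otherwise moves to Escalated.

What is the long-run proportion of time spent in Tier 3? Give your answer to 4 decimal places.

0.3302

Let the stationary distribution be π with π = πP and π_1 + π_2 + π_3 = 1.
π_1 = 0.28·π_1 + 0.28·π_2 + 0.3·π_3
π_2 = 0.38·π_1 + 0.44·π_2 + 0.32·π_3
Solving with the normalization constraint gives π = (0.2866, 0.3832, 0.3302).
So the stationary probability of Tier 3 is 0.3302.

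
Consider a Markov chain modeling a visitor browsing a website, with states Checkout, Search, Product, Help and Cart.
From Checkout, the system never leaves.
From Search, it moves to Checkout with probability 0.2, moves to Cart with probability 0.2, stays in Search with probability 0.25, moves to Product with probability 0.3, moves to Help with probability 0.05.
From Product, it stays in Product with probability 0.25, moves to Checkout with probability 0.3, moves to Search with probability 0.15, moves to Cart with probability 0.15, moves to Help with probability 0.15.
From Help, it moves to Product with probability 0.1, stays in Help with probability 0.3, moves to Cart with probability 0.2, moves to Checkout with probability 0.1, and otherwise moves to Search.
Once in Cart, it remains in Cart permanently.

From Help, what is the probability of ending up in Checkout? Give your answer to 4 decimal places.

0.4585

Let h(s) be the probability of absorption at Checkout starting from transient state s. Then h(Checkout) = 1 and h(Cart) = 0. By first-step analysis:
h(Search) = 0.2·1 + 0.25·h(Search) + 0.3·h(Product) + 0.05·h(Help) + 0.2·0
h(Product) = 0.3·1 + 0.15·h(Search) + 0.25·h(Product) + 0.15·h(Help) + 0.15·0
h(Help) = 0.1·1 + 0.3·h(Search) + 0.1·h(Product) + 0.3·h(Help) + 0.2·0
Solving: h(Search) = 0.5369, h(Product) = 0.5991, h(Help) = 0.4585.
Starting from Help, the probability is 0.4585.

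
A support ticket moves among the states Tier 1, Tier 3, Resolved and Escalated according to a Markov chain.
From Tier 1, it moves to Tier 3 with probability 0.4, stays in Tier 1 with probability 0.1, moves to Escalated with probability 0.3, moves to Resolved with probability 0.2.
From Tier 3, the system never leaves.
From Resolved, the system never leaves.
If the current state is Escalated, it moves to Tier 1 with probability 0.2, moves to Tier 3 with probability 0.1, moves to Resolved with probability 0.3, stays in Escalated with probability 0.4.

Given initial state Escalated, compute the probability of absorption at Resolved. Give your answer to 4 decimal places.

0.6458

Let h(s) be the probability of absorption at Resolved starting from transient state s. Then h(Resolved) = 1 and h(Tier 3) = 0. By first-step analysis:
h(Tier 1) = 0.1·h(Tier 1) + 0.4·0 + 0.2·1 + 0.3·h(Escalated)
h(Escalated) = 0.2·h(Tier 1) + 0.1·0 + 0.3·1 + 0.4·h(Escalated)
Solving: h(Tier 1) = 0.4375, h(Escalated) = 0.6458.
Starting from Escalated, the probability is 0.6458.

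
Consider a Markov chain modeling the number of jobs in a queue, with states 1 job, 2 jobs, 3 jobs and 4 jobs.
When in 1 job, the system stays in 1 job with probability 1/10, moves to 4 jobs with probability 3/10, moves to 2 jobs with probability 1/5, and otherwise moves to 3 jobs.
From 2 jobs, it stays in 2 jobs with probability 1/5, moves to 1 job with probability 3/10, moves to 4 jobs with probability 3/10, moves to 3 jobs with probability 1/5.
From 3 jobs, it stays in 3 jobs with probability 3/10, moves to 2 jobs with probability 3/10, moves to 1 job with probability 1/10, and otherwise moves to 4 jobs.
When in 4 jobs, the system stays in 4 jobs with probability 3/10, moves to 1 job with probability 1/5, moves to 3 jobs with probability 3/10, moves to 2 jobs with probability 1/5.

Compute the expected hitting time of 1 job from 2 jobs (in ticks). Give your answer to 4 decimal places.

Let t(s) be the expected number of ticks to first reach 1 job from state s, with t(1 job) = 0. Conditioning on the first tick:
t(2 jobs) = 1 + 0.2·t(2 jobs) + 0.2·t(3 jobs) + 0.3·t(4 jobs)
t(3 jobs) = 1 + 0.3·t(2 jobs) + 0.3·t(3 jobs) + 0.3·t(4 jobs)
t(4 jobs) = 1 + 0.2·t(2 jobs) + 0.3·t(3 jobs) + 0.3·t(4 jobs)
Solving: t(2 jobs) = 4.5685, t(3 jobs) = 5.5838, t(4 jobs) = 5.1269.
Expected ticks from 2 jobs to 1 job: 4.5685.

4.5685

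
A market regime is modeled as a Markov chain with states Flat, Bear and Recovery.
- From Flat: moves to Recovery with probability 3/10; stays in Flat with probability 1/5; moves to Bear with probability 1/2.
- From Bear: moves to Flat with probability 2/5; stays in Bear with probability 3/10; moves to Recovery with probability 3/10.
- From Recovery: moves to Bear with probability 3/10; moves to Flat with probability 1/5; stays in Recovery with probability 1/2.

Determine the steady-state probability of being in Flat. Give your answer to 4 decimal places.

0.2708

Let the stationary distribution be π with π = πP and π_1 + π_2 + π_3 = 1.
π_1 = 0.2·π_1 + 0.4·π_2 + 0.2·π_3
π_2 = 0.5·π_1 + 0.3·π_2 + 0.3·π_3
Solving with the normalization constraint gives π = (0.2708, 0.3542, 0.3750).
So the stationary probability of Flat is 0.2708.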